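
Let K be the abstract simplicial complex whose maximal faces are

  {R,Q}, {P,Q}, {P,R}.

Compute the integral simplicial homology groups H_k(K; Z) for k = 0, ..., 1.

H_0 = Z,  H_1 = Z.

We work with the vertex ordering P < Q < R. The simplices of K, each written with vertices in increasing order, are:

  0-simplices (3): P, Q, R
  1-simplices (3): PQ, PR, QR

giving chain groups C_0 ≅ Z^3, C_1 ≅ Z^3.

Boundary ∂_1: C_1 → C_0 maps an edge to its endpoints' difference, ∂[p,q] = q − p. For instance
  ∂PR = R − P.
The resulting 3×3 matrix has rank 2, and its Smith normal form has invariant factors (1,1).

Now H_k = ker ∂_k / im ∂_{k+1}, so:

  H_0: rank C_0 − rank ∂_1 = 3 − 2 = 1, and the invariant factors of ∂_1 are all 1, so H_0 = Z.
  H_1: rank ker ∂_1 − rank ∂_2 = (3 − 2) − 0 = 1, and there is no ∂_2, so H_1 = Z.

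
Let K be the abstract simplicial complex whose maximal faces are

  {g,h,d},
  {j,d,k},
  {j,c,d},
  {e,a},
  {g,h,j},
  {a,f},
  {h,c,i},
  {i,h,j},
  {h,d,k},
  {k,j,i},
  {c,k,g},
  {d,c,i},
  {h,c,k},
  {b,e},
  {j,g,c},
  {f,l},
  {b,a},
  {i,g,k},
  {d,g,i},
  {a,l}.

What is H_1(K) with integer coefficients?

H_1 ≅ Z^4.

We work with the vertex ordering a < b < c < d < e < f < g < h < i < j < k < l. The simplices of K, each written with vertices in increasing order, are:

  0-simplices (12): a, b, c, d, e, f, g, h, i, j, k, l
  1-simplices (27): ab, ae, af, al, be, cd, cg, ch, ci, cj, ck, dg, dh, di, dj, dk, fl, gh, gi, gj, gk, hi, hj, hk, ij, ik, jk
  2-simplices (14): cdi, cdj, cgj, cgk, chi, chk, dgh, dgi, dhk, djk, ghj, gik, hij, ijk

so the chain groups are C_0 ≅ Z^12, C_1 ≅ Z^27, C_2 ≅ Z^14.

∂_1: C_1 → C_0 maps an edge to its endpoints' difference, ∂[p,q] = q − p. For instance
  ∂dh = h − d.
This gives a 12×27 integer matrix of rank 10; reducing to Smith normal form yields diagonal entries (1,1,1,1,1,1,1,1,1,1).

∂_2: C_2 → C_1 sends each 2-simplex [p,q,r] to [q,r] − [p,r] + [p,q]. For instance
  ∂cgk = gk − ck + cg,
  ∂cdi = di − ci + cd.
The 27×14 boundary matrix has rank 13 and Smith normal form diag(1,1,1,1,1,1,1,1,1,1,1,1,1).

Computing H_k = (kernel of ∂_k) / (image of ∂_{k+1}):

  H_1: rank ker ∂_1 − rank ∂_2 = (27 − 10) − 13 = 4, and the invariant factors of ∂_2 are all 1, so H_1 ≅ Z^4.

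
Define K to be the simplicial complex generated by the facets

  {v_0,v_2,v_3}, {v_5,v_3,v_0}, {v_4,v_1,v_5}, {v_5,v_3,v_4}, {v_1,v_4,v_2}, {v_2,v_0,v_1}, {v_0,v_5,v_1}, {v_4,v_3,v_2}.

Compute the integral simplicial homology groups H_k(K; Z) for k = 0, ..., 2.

Fix the vertex order v_0 < v_1 < v_2 < v_3 < v_4 < v_5 and write every simplex with vertices in increasing order. Then dim K = 2 and the simplices of K are:

  0-simplices (6): [v_0], [v_1], [v_2], [v_3], [v_4], [v_5]
  1-simplices (12): [v_0,v_1], [v_0,v_2], [v_0,v_3], [v_0,v_5], [v_1,v_2], [v_1,v_4], [v_1,v_5], [v_2,v_3], [v_2,v_4], [v_3,v_4], [v_3,v_5], [v_4,v_5]
  2-simplices (8): [v_0,v_1,v_2], [v_0,v_1,v_5], [v_0,v_2,v_3], [v_0,v_3,v_5], [v_1,v_2,v_4], [v_1,v_4,v_5], [v_2,v_3,v_4], [v_3,v_4,v_5]

Hence C_0 ≅ Z^6, C_1 ≅ Z^12, C_2 ≅ Z^8.

∂_1: C_1 → C_0 is given by ∂[p,q] = [q] − [p]. For instance
  ∂[v_2,v_4] = [v_4] − [v_2].
The 6×12 boundary matrix has rank 5 and Smith normal form diag(1,1,1,1,1).

Boundary ∂_2: C_2 → C_1 maps a triangle to the signed sum of its edges. For instance
  ∂[v_1,v_2,v_4] = [v_2,v_4] − [v_1,v_4] + [v_1,v_2],
  ∂[v_3,v_4,v_5] = [v_4,v_5] − [v_3,v_5] + [v_3,v_4].
This gives a 12×8 integer matrix of rank 7; reducing to Smith normal form yields diagonal entries (1,1,1,1,1,1,1).

Computing H_k = (kernel of ∂_k) / (image of ∂_{k+1}):

  H_0: rank C_0 − rank ∂_1 = 6 − 5 = 1, and the invariant factors of ∂_1 are all 1, so H_0 ≅ Z.
  H_1: rank ker ∂_1 − rank ∂_2 = (12 − 5) − 7 = 0, and the invariant factors of ∂_2 are all 1, so H_1 ≅ 0.
  H_2: rank ker ∂_2 − rank ∂_3 = (8 − 7) − 0 = 1, and there is no ∂_3, so H_2 ≅ Z.

As a check, the Euler characteristic is 6 − 12 + 8 = 2, which agrees with 1 − 0 + 1 = 2.
(K is a triangulation of the 2-sphere S^2.)

H_0 = Z,  H_1 = 0,  H_2 = Z.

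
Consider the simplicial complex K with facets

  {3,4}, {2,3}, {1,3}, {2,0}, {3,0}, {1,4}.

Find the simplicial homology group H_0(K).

Order the vertices as 0 < 1 < 2 < 3 < 4. Listing each simplex with vertices in this order, K has dimension 1 with simplices:

  0-simplices (5): [0], [1], [2], [3], [4]
  1-simplices (6): [0,2], [0,3], [1,3], [1,4], [2,3], [3,4]

Hence C_0 ≅ Z^5, C_1 ≅ Z^6.

The boundary map ∂_1: C_1 → C_0 is given by ∂[p,q] = [q] − [p].
This gives a 5×6 integer matrix of rank 4; reducing to Smith normal form yields diagonal entries (1,1,1,1).

Reading off H_k = ker ∂_k / im ∂_{k+1}:

  H_0: rank C_0 − rank ∂_1 = 5 − 4 = 1, and the invariant factors of ∂_1 are all 1, so H_0 ≅ Z.

H_0 = Z.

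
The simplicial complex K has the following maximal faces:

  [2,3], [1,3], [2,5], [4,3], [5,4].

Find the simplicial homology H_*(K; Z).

We work with the vertex ordering 1 < 2 < 3 < 4 < 5. The simplices of K, each written with vertices in increasing order, are:

  0-simplices (5): [1], [2], [3], [4], [5]
  1-simplices (5): [1,3], [2,3], [2,5], [3,4], [4,5]

Hence C_0 ≅ Z^5, C_1 ≅ Z^5.

Boundary ∂_1: C_1 → C_0 maps an edge to its endpoints' difference, ∂[p,q] = q − p. For instance
  ∂[2,5] = [5] − [2].
As a 5×5 matrix over Z this has rank 4, with invariant factors (1,1,1,1).

From H_k ≅ ker(∂_k) / im(∂_{k+1}) we obtain:

  H_0: rank C_0 − rank ∂_1 = 5 − 4 = 1, and the invariant factors of ∂_1 are all 1, so H_0 = Z.
  H_1: rank ker ∂_1 − rank ∂_2 = (5 − 4) − 0 = 1, and there is no ∂_2, so H_1 = Z.

As a check, the Euler characteristic is 5 − 5 = 0, which agrees with 1 − 1 = 0.

H_0 = Z,  H_1 = Z.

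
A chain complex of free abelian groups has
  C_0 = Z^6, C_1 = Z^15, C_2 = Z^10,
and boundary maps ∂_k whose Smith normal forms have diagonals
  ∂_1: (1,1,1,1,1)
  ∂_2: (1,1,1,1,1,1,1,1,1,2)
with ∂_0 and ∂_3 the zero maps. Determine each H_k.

H_0: b_0 = 6 − 0 − 5 = 1; torsion from ∂_1 factors > 1: none. So H_0 ≅ Z.
H_1: b_1 = 15 − 5 − 10 = 0; torsion from ∂_2 factors > 1: [2]. So H_1 ≅ Z/2.
H_2: b_2 = 10 − 10 − 0 = 0; torsion from ∂_3 factors > 1: none. So H_2 ≅ 0.

H_0 ≅ Z,  H_1 ≅ Z/2,  H_2 = 0.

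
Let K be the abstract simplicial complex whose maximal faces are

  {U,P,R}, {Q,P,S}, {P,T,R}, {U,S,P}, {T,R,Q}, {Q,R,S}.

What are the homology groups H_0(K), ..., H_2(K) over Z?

H_0 = Z,  H_1 = Z,  H_2 = 0.

K has 6 vertices, 12 edges, 6 triangles.
rank ∂_0 = 0, rank ∂_1 = 5 ⇒ b_0 = 6 − 0 − 5 = 1; all invariant factors of ∂_1 are 1 so no torsion. So H_0 ≅ Z.
rank ∂_1 = 5, rank ∂_2 = 6 ⇒ b_1 = 12 − 5 − 6 = 1; all invariant factors of ∂_2 are 1 so no torsion. So H_1 ≅ Z.
rank ∂_2 = 6, rank ∂_3 = 0 ⇒ b_2 = 6 − 6 − 0 = 0. So H_2 ≅ 0.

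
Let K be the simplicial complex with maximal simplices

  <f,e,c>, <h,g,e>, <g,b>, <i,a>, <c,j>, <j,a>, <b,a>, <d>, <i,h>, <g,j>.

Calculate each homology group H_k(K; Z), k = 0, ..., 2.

H_0 = Z^2,  H_1 = Z^3,  H_2 = 0.

Take the total order a < b < c < d < e < f < g < h < i < j on the vertex set. Then K (dimension 2) consists of the simplices:

  0-simplices (10): a, b, c, d, e, f, g, h, i, j
  1-simplices (13): ab, ai, aj, bg, ce, cf, cj, ef, eg, eh, gh, gj, hi
  2-simplices (2): cef, egh

giving chain groups C_0 ≅ Z^10, C_1 ≅ Z^13, C_2 ≅ Z^2.

Boundary ∂_1: C_1 → C_0 maps an edge to its endpoints' difference, ∂[p,q] = q − p. For instance
  ∂cf = f − c.
As a 10×13 matrix over Z this has rank 8, with invariant factors (1,1,1,1,1,1,1,1).

∂_2: C_2 → C_1 maps a triangle to the signed sum of its edges. For instance
  ∂egh = gh − eh + eg,
  ∂cef = ef − cf + ce.
The 13×2 boundary matrix has rank 2 and Smith normal form diag(1,1).

From H_k ≅ ker(∂_k) / im(∂_{k+1}) we obtain:

  H_0: rank C_0 − rank ∂_1 = 10 − 8 = 2, and the invariant factors of ∂_1 are all 1, so H_0 ≅ Z^2.
  H_1: rank ker ∂_1 − rank ∂_2 = (13 − 8) − 2 = 3, and the invariant factors of ∂_2 are all 1, so H_1 ≅ Z^3.
  H_2: rank ker ∂_2 − rank ∂_3 = (2 − 2) − 0 = 0, and there is no ∂_3, so H_2 ≅ 0.

As a check, the Euler characteristic is 10 − 13 + 2 = -1, which agrees with 2 − 3 + 0 = -1.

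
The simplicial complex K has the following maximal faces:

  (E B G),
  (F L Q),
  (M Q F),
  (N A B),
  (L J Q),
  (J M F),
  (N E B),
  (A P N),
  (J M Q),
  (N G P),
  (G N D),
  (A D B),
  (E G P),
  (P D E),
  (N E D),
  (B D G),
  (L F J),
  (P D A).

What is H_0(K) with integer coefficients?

K has 12 vertices, 27 edges, 18 triangles.
rank ∂_0 = 0, rank ∂_1 = 10 ⇒ b_0 = 12 − 0 − 10 = 2; all invariant factors of ∂_1 are 1 so no torsion. So H_0 ≅ Z^2.

H_0 ≅ Z^2.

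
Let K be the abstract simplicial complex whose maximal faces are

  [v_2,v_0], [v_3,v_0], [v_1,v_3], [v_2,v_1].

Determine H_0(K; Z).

Fix the vertex order v_0 < v_1 < v_2 < v_3 and write every simplex with vertices in increasing order. Then dim K = 1 and the simplices of K are:

  0-simplices (4): [v_0], [v_1], [v_2], [v_3]
  1-simplices (4): [v_0,v_2], [v_0,v_3], [v_1,v_2], [v_1,v_3]

Hence C_0 ≅ Z^4, C_1 ≅ Z^4.

Boundary ∂_1: C_1 → C_0 is given by ∂[p,q] = [q] − [p]. For instance
  ∂[v_0,v_3] = [v_3] − [v_0].
As a 4×4 matrix over Z this has rank 3, with invariant factors (1,1,1).

Reading off H_k = ker ∂_k / im ∂_{k+1}:

  H_0: rank C_0 − rank ∂_1 = 4 − 3 = 1, and the invariant factors of ∂_1 are all 1, so H_0 ≅ Z.

H_0 = Z.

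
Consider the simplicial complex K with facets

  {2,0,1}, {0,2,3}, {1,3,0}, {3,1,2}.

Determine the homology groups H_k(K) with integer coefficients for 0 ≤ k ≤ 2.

H_0 = Z,  H_1 = 0,  H_2 = Z.

K has 4 vertices, 6 edges, 4 triangles.
rank ∂_0 = 0, rank ∂_1 = 3 ⇒ b_0 = 4 − 0 − 3 = 1; all invariant factors of ∂_1 are 1 so no torsion. So H_0 = Z.
rank ∂_1 = 3, rank ∂_2 = 3 ⇒ b_1 = 6 − 3 − 3 = 0; all invariant factors of ∂_2 are 1 so no torsion. So H_1 = 0.
rank ∂_2 = 3, rank ∂_3 = 0 ⇒ b_2 = 4 − 3 − 0 = 1. So H_2 = Z.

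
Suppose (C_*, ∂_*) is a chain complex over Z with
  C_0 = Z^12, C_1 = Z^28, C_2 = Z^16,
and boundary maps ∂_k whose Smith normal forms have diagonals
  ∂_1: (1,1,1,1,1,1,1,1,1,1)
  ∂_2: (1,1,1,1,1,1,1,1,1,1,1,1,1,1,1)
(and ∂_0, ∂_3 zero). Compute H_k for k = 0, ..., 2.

H_0 = Z^2,  H_1 = Z^3,  H_2 = Z.

H_0: b_0 = 12 − 0 − 10 = 2; torsion from ∂_1 factors > 1: none. So H_0 = Z^2.
H_1: b_1 = 28 − 10 − 15 = 3; torsion from ∂_2 factors > 1: none. So H_1 = Z^3.
H_2: b_2 = 16 − 15 − 0 = 1; torsion from ∂_3 factors > 1: none. So H_2 = Z.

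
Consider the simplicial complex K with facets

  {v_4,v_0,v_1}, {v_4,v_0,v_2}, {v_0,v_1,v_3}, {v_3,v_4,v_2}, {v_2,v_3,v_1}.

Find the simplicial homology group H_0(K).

Take the total order v_0 < v_1 < v_2 < v_3 < v_4 on the vertex set. Then K (dimension 2) consists of the simplices:

  0-simplices (5): [v_0], [v_1], [v_2], [v_3], [v_4]
  1-simplices (10): [v_0,v_1], [v_0,v_2], [v_0,v_3], [v_0,v_4], [v_1,v_2], [v_1,v_3], [v_1,v_4], [v_2,v_3], [v_2,v_4], [v_3,v_4]
  2-simplices (5): [v_0,v_1,v_3], [v_0,v_1,v_4], [v_0,v_2,v_4], [v_1,v_2,v_3], [v_2,v_3,v_4]

so the chain groups are C_0 ≅ Z^5, C_1 ≅ Z^10, C_2 ≅ Z^5.

The boundary map ∂_1: C_1 → C_0 maps an edge to its endpoints' difference, ∂[p,q] = q − p.
As a 5×10 matrix over Z this has rank 4, with invariant factors (1,1,1,1).

The boundary map ∂_2: C_2 → C_1 sends each 2-simplex [p,q,r] to [q,r] − [p,r] + [p,q]. For instance
  ∂[v_1,v_2,v_3] = [v_2,v_3] − [v_1,v_3] + [v_1,v_2],
  ∂[v_0,v_2,v_4] = [v_2,v_4] − [v_0,v_4] + [v_0,v_2].
As a 10×5 matrix over Z this has rank 5, with invariant factors (1,1,1,1,1).

Now H_k = ker ∂_k / im ∂_{k+1}, so:

  H_0: rank C_0 − rank ∂_1 = 5 − 4 = 1, and the invariant factors of ∂_1 are all 1, so H_0 = Z.

H_0 ≅ Z.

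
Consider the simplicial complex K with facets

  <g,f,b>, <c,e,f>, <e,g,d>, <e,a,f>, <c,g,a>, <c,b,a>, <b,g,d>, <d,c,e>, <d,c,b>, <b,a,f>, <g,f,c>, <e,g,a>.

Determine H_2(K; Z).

K has 7 vertices, 18 edges, 12 triangles.
rank ∂_2 = 12, rank ∂_3 = 0 ⇒ b_2 = 12 − 12 − 0 = 0. So H_2 = 0.

H_2 = 0.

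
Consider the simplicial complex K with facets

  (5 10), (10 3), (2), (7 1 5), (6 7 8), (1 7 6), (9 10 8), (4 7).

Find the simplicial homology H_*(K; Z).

H_0 = Z^2,  H_1 = Z,  H_2 = 0.

Take the total order 1 < 2 < 3 < 4 < 5 < 6 < 7 < 8 < 9 < 10 on the vertex set. Then K (dimension 2) consists of the simplices:

  0-simplices (10): [1], [2], [3], [4], [5], [6], [7], [8], [9], [10]
  1-simplices (13): [1,5], [1,6], [1,7], [3,10], [4,7], [5,7], [5,10], [6,7], [6,8], [7,8], [8,9], [8,10], [9,10]
  2-simplices (4): [1,5,7], [1,6,7], [6,7,8], [8,9,10]

Hence C_0 ≅ Z^10, C_1 ≅ Z^13, C_2 ≅ Z^4.

The boundary map ∂_1: C_1 → C_0 is given by ∂[p,q] = [q] − [p]. For instance
  ∂[5,7] = [7] − [5].
This gives a 10×13 integer matrix of rank 8; reducing to Smith normal form yields diagonal entries (1,1,1,1,1,1,1,1).

The boundary map ∂_2: C_2 → C_1 acts by ∂[p,q,r] = [q,r] − [p,r] + [p,q]. For instance
  ∂[1,6,7] = [6,7] − [1,7] + [1,6],
  ∂[1,5,7] = [5,7] − [1,7] + [1,5].
As a 13×4 matrix over Z this has rank 4, with invariant factors (1,1,1,1).

From H_k ≅ ker(∂_k) / im(∂_{k+1}) we obtain:

  H_0: rank C_0 − rank ∂_1 = 10 − 8 = 2, and the invariant factors of ∂_1 are all 1, so H_0 = Z^2.
  H_1: rank ker ∂_1 − rank ∂_2 = (13 − 8) − 4 = 1, and the invariant factors of ∂_2 are all 1, so H_1 = Z.
  H_2: rank ker ∂_2 − rank ∂_3 = (4 − 4) − 0 = 0, and there is no ∂_3, so H_2 = 0.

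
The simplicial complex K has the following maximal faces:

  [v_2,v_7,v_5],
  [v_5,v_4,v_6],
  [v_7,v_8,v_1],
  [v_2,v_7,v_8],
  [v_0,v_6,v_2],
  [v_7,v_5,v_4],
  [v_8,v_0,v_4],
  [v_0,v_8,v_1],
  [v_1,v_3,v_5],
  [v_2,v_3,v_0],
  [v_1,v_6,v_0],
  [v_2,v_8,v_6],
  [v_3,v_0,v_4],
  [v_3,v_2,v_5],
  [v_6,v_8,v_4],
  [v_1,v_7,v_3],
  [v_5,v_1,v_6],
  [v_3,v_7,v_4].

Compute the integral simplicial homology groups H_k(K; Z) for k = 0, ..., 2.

H_0 ≅ Z,  H_1 ≅ Z ⊕ Z/2Z,  H_2 = 0.

K has 9 vertices, 27 edges, 18 triangles.
rank ∂_0 = 0, rank ∂_1 = 8 ⇒ b_0 = 9 − 0 − 8 = 1; all invariant factors of ∂_1 are 1 so no torsion. So H_0 = Z.
rank ∂_1 = 8, rank ∂_2 = 18 ⇒ b_1 = 27 − 8 − 18 = 1; ∂_2 has invariant factor(s) [2] giving torsion. So H_1 = Z ⊕ Z/2Z.
rank ∂_2 = 18, rank ∂_3 = 0 ⇒ b_2 = 18 − 18 − 0 = 0. So H_2 = 0.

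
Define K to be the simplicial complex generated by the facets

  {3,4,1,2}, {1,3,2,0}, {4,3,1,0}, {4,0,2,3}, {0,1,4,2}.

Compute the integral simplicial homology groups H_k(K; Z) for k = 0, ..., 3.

H_0 ≅ Z,  H_1 = 0,  H_2 = 0,  H_3 ≅ Z.

K has 5 vertices, 10 edges, 10 triangles, 5 3-simplices.
rank ∂_0 = 0, rank ∂_1 = 4 ⇒ b_0 = 5 − 0 − 4 = 1; all invariant factors of ∂_1 are 1 so no torsion. So H_0 = Z.
rank ∂_1 = 4, rank ∂_2 = 6 ⇒ b_1 = 10 − 4 − 6 = 0; all invariant factors of ∂_2 are 1 so no torsion. So H_1 = 0.
rank ∂_2 = 6, rank ∂_3 = 4 ⇒ b_2 = 10 − 6 − 4 = 0; all invariant factors of ∂_3 are 1 so no torsion. So H_2 = 0.
rank ∂_3 = 4, rank ∂_4 = 0 ⇒ b_3 = 5 − 4 − 0 = 1. So H_3 = Z.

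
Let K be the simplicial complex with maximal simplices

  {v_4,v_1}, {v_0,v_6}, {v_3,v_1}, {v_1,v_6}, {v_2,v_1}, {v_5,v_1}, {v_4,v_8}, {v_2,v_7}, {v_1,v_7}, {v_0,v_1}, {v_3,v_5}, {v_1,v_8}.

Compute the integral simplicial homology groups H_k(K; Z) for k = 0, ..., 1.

Take the total order v_0 < v_1 < v_2 < v_3 < v_4 < v_5 < v_6 < v_7 < v_8 on the vertex set. Then K (dimension 1) consists of the simplices:

  0-simplices (9): [v_0], [v_1], [v_2], [v_3], [v_4], [v_5], [v_6], [v_7], [v_8]
  1-simplices (12): [v_0,v_1], [v_0,v_6], [v_1,v_2], [v_1,v_3], [v_1,v_4], [v_1,v_5], [v_1,v_6], [v_1,v_7], [v_1,v_8], [v_2,v_7], [v_3,v_5], [v_4,v_8]

so the chain groups are C_0 ≅ Z^9, C_1 ≅ Z^12.

Boundary ∂_1: C_1 → C_0 maps an edge to its endpoints' difference, ∂[p,q] = q − p.
The 9×12 boundary matrix has rank 8 and Smith normal form diag(1,1,1,1,1,1,1,1).

Computing H_k = (kernel of ∂_k) / (image of ∂_{k+1}):

  H_0: rank C_0 − rank ∂_1 = 9 − 8 = 1, and the invariant factors of ∂_1 are all 1, so H_0 ≅ Z.
  H_1: rank ker ∂_1 − rank ∂_2 = (12 − 8) − 0 = 4, and there is no ∂_2, so H_1 ≅ Z^4.

As a check, the Euler characteristic is 9 − 12 = -3, which agrees with 1 − 4 = -3.

H_0 ≅ Z,  H_1 ≅ Z^4.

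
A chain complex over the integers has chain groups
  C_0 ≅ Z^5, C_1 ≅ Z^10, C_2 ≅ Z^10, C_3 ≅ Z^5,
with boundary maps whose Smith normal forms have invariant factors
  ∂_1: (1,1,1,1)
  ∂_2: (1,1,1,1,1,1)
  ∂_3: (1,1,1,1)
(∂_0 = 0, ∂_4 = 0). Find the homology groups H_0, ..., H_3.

H_0 = Z,  H_1 = 0,  H_2 = 0,  H_3 = Z.

H_0: b_0 = 5 − 0 − 4 = 1; torsion from ∂_1 factors > 1: none. So H_0 = Z.
H_1: b_1 = 10 − 4 − 6 = 0; torsion from ∂_2 factors > 1: none. So H_1 = 0.
H_2: b_2 = 10 − 6 − 4 = 0; torsion from ∂_3 factors > 1: none. So H_2 = 0.
H_3: b_3 = 5 − 4 − 0 = 1; torsion from ∂_4 factors > 1: none. So H_3 = Z.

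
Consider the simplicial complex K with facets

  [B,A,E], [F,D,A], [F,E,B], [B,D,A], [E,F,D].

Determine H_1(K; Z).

We work with the vertex ordering A < B < D < E < F. The simplices of K, each written with vertices in increasing order, are:

  0-simplices (5): A, B, D, E, F
  1-simplices (10): AB, AD, AE, AF, BD, BE, BF, DE, DF, EF
  2-simplices (5): ABD, ABE, ADF, BEF, DEF

Hence C_0 ≅ Z^5, C_1 ≅ Z^10, C_2 ≅ Z^5.

∂_1: C_1 → C_0 maps an edge to its endpoints' difference, ∂[p,q] = q − p.
The resulting 5×10 matrix has rank 4, and its Smith normal form has invariant factors (1,1,1,1).

∂_2: C_2 → C_1 maps a triangle to the signed sum of its edges. For instance
  ∂ABD = BD − AD + AB,
  ∂BEF = EF − BF + BE.
As a 10×5 matrix over Z this has rank 5, with invariant factors (1,1,1,1,1).

Now H_k = ker ∂_k / im ∂_{k+1}, so:

  H_1: rank ker ∂_1 − rank ∂_2 = (10 − 4) − 5 = 1, and the invariant factors of ∂_2 are all 1, so H_1 ≅ Z.

H_1 ≅ Z.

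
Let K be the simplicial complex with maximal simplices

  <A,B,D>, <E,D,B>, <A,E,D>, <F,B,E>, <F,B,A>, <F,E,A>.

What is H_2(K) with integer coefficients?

We work with the vertex ordering A < B < D < E < F. The simplices of K, each written with vertices in increasing order, are:

  0-simplices (5): A, B, D, E, F
  1-simplices (9): AB, AD, AE, AF, BD, BE, BF, DE, EF
  2-simplices (6): ABD, ABF, ADE, AEF, BDE, BEF

giving chain groups C_0 ≅ Z^5, C_1 ≅ Z^9, C_2 ≅ Z^6.

Boundary ∂_1: C_1 → C_0 sends each edge [p,q] (with p < q) to q − p. For instance
  ∂EF = F − E.
This gives a 5×9 integer matrix of rank 4; reducing to Smith normal form yields diagonal entries (1,1,1,1).

∂_2: C_2 → C_1 sends each 2-simplex [p,q,r] to [q,r] − [p,r] + [p,q]. For instance
  ∂BDE = DE − BE + BD,
  ∂AEF = EF − AF + AE.
As a 9×6 matrix over Z this has rank 5, with invariant factors (1,1,1,1,1).

Now H_k = ker ∂_k / im ∂_{k+1}, so:

  H_2: rank ker ∂_2 − rank ∂_3 = (6 − 5) − 0 = 1, and there is no ∂_3, so H_2 = Z.

H_2 ≅ Z.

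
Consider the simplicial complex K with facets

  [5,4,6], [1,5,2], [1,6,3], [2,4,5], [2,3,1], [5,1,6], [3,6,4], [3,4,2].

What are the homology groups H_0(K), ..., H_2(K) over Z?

H_0 = Z,  H_1 = 0,  H_2 = Z.

We work with the vertex ordering 1 < 2 < 3 < 4 < 5 < 6. The simplices of K, each written with vertices in increasing order, are:

  0-simplices (6): [1], [2], [3], [4], [5], [6]
  1-simplices (12): [1,2], [1,3], [1,5], [1,6], [2,3], [2,4], [2,5], [3,4], [3,6], [4,5], [4,6], [5,6]
  2-simplices (8): [1,2,3], [1,2,5], [1,3,6], [1,5,6], [2,3,4], [2,4,5], [3,4,6], [4,5,6]

Hence C_0 ≅ Z^6, C_1 ≅ Z^12, C_2 ≅ Z^8.

The boundary map ∂_1: C_1 → C_0 sends each edge [p,q] (with p < q) to q − p. For instance
  ∂[1,3] = [3] − [1].
The resulting 6×12 matrix has rank 5, and its Smith normal form has invariant factors (1,1,1,1,1).

∂_2: C_2 → C_1 sends each 2-simplex [p,q,r] to [q,r] − [p,r] + [p,q]. For instance
  ∂[2,4,5] = [4,5] − [2,5] + [2,4],
  ∂[4,5,6] = [5,6] − [4,6] + [4,5].
The 12×8 boundary matrix has rank 7 and Smith normal form diag(1,1,1,1,1,1,1).

Now H_k = ker ∂_k / im ∂_{k+1}, so:

  H_0: rank C_0 − rank ∂_1 = 6 − 5 = 1, and the invariant factors of ∂_1 are all 1, so H_0 ≅ Z.
  H_1: rank ker ∂_1 − rank ∂_2 = (12 − 5) − 7 = 0, and the invariant factors of ∂_2 are all 1, so H_1 ≅ 0.
  H_2: rank ker ∂_2 − rank ∂_3 = (8 − 7) − 0 = 1, and there is no ∂_3, so H_2 ≅ Z.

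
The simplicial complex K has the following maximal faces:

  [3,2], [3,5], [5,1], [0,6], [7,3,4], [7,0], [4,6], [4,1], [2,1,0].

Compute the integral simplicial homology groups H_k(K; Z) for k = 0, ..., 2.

H_0 ≅ Z,  H_1 ≅ Z^4,  H_2 = 0.

Fix the vertex order 0 < 1 < 2 < 3 < 4 < 5 < 6 < 7 and write every simplex with vertices in increasing order. Then dim K = 2 and the simplices of K are:

  0-simplices (8): [0], [1], [2], [3], [4], [5], [6], [7]
  1-simplices (13): [0,1], [0,2], [0,6], [0,7], [1,2], [1,4], [1,5], [2,3], [3,4], [3,5], [3,7], [4,6], [4,7]
  2-simplices (2): [0,1,2], [3,4,7]

Hence C_0 ≅ Z^8, C_1 ≅ Z^13, C_2 ≅ Z^2.

∂_1: C_1 → C_0 is given by ∂[p,q] = [q] − [p].
This gives a 8×13 integer matrix of rank 7; reducing to Smith normal form yields diagonal entries (1,1,1,1,1,1,1).

Boundary ∂_2: C_2 → C_1 sends each 2-simplex [p,q,r] to [q,r] − [p,r] + [p,q]. For instance
  ∂[3,4,7] = [4,7] − [3,7] + [3,4],
  ∂[0,1,2] = [1,2] − [0,2] + [0,1].
The 13×2 boundary matrix has rank 2 and Smith normal form diag(1,1).

Now H_k = ker ∂_k / im ∂_{k+1}, so:

  H_0: rank C_0 − rank ∂_1 = 8 − 7 = 1, and the invariant factors of ∂_1 are all 1, so H_0 ≅ Z.
  H_1: rank ker ∂_1 − rank ∂_2 = (13 − 7) − 2 = 4, and the invariant factors of ∂_2 are all 1, so H_1 ≅ Z^4.
  H_2: rank ker ∂_2 − rank ∂_3 = (2 − 2) − 0 = 0, and there is no ∂_3, so H_2 ≅ 0.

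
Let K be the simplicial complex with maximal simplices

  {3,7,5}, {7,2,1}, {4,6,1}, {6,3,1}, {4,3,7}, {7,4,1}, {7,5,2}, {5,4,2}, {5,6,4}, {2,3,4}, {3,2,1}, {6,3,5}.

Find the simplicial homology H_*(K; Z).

H_0 ≅ Z,  H_1 ≅ Z/2,  H_2 = 0.

K has 7 vertices, 18 edges, 12 triangles.
rank ∂_0 = 0, rank ∂_1 = 6 ⇒ b_0 = 7 − 0 − 6 = 1; all invariant factors of ∂_1 are 1 so no torsion. So H_0 = Z.
rank ∂_1 = 6, rank ∂_2 = 12 ⇒ b_1 = 18 − 6 − 12 = 0; ∂_2 has invariant factor(s) [2] giving torsion. So H_1 = Z/2.
rank ∂_2 = 12, rank ∂_3 = 0 ⇒ b_2 = 12 − 12 − 0 = 0. So H_2 = 0.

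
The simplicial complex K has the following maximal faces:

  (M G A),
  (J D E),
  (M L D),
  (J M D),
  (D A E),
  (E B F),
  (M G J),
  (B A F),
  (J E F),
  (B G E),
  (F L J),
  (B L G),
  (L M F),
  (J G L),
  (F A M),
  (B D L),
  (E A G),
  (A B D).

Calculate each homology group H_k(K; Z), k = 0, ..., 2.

H_0 ≅ Z,  H_1 ≅ Z ⊕ Z/2,  H_2 = 0.

Order the vertices as A < B < D < E < F < G < J < L < M. Listing each simplex with vertices in this order, K has dimension 2 with simplices:

  0-simplices (9): A, B, D, E, F, G, J, L, M
  1-simplices (27): AB, AD, AE, AF, AG, AM, BD, BE, BF, BG, BL, DE, DJ, DL, DM, EF, EG, EJ, FJ, FL, FM, GJ, GL, GM, JL, JM, LM
  2-simplices (18): ABD, ABF, ADE, AEG, AFM, AGM, BDL, BEF, BEG, BGL, DEJ, DJM, DLM, EFJ, FJL, FLM, GJL, GJM

Hence C_0 ≅ Z^9, C_1 ≅ Z^27, C_2 ≅ Z^18.

The boundary map ∂_1: C_1 → C_0 is given by ∂[p,q] = [q] − [p].
As a 9×27 matrix over Z this has rank 8, with invariant factors (1,1,1,1,1,1,1,1).

Boundary ∂_2: C_2 → C_1 acts by ∂[p,q,r] = [q,r] − [p,r] + [p,q]. For instance
  ∂BEG = EG − BG + BE,
  ∂BDL = DL − BL + BD.
This gives a 27×18 integer matrix of rank 18; reducing to Smith normal form yields diagonal entries (1,1,1,1,1,1,1,1,1,1,1,1,1,1,1,1,1,2).

Now H_k = ker ∂_k / im ∂_{k+1}, so:

  H_0: rank C_0 − rank ∂_1 = 9 − 8 = 1, and the invariant factors of ∂_1 are all 1, so H_0 = Z.
  H_1: rank ker ∂_1 − rank ∂_2 = (27 − 8) − 18 = 1, and ∂_2 has invariant factor 2 > 1, so H_1 = Z ⊕ Z/2.
  H_2: rank ker ∂_2 − rank ∂_3 = (18 − 18) − 0 = 0, and there is no ∂_3, so H_2 = 0.

As a check, the Euler characteristic is 9 − 27 + 18 = 0, which agrees with 1 − 1 + 0 = 0.
(K is a triangulation of the Klein bottle.)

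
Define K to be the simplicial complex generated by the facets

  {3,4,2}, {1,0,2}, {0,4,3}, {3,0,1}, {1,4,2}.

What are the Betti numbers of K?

K has 5 vertices, 10 edges, 5 triangles.
rank ∂_0 = 0, rank ∂_1 = 4 ⇒ b_0 = 5 − 0 − 4 = 1; all invariant factors of ∂_1 are 1 so no torsion. So H_0 ≅ Z.
rank ∂_1 = 4, rank ∂_2 = 5 ⇒ b_1 = 10 − 4 − 5 = 1; all invariant factors of ∂_2 are 1 so no torsion. So H_1 ≅ Z.
rank ∂_2 = 5, rank ∂_3 = 0 ⇒ b_2 = 5 − 5 − 0 = 0. So H_2 ≅ 0.

b_0 = 1, b_1 = 1, b_2 = 0.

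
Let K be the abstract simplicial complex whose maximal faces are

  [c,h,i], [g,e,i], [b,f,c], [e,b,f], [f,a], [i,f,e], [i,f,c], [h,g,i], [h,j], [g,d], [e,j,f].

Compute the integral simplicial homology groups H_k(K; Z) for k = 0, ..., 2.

H_0 ≅ Z,  H_1 ≅ Z,  H_2 = 0.

Take the total order a < b < c < d < e < f < g < h < i < j on the vertex set. Then K (dimension 2) consists of the simplices:

  0-simplices (10): a, b, c, d, e, f, g, h, i, j
  1-simplices (18): af, bc, be, bf, cf, ch, ci, dg, ef, eg, ei, ej, fi, fj, gh, gi, hi, hj
  2-simplices (8): bcf, bef, cfi, chi, efi, efj, egi, ghi

giving chain groups C_0 ≅ Z^10, C_1 ≅ Z^18, C_2 ≅ Z^8.

The boundary map ∂_1: C_1 → C_0 sends each edge [p,q] (with p < q) to q − p. For instance
  ∂bc = c − b.
This gives a 10×18 integer matrix of rank 9; reducing to Smith normal form yields diagonal entries (1,1,1,1,1,1,1,1,1).

Boundary ∂_2: C_2 → C_1 maps a triangle to the signed sum of its edges. For instance
  ∂efi = fi − ei + ef,
  ∂efj = fj − ej + ef.
As a 18×8 matrix over Z this has rank 8, with invariant factors (1,1,1,1,1,1,1,1).

Now H_k = ker ∂_k / im ∂_{k+1}, so:

  H_0: rank C_0 − rank ∂_1 = 10 − 9 = 1, and the invariant factors of ∂_1 are all 1, so H_0 ≅ Z.
  H_1: rank ker ∂_1 − rank ∂_2 = (18 − 9) − 8 = 1, and the invariant factors of ∂_2 are all 1, so H_1 ≅ Z.
  H_2: rank ker ∂_2 − rank ∂_3 = (8 − 8) − 0 = 0, and there is no ∂_3, so H_2 ≅ 0.

As a check, the Euler characteristic is 10 − 18 + 8 = 0, which agrees with 1 − 1 + 0 = 0.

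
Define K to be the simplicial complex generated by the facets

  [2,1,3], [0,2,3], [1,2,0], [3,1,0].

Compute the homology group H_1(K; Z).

H_1 = 0.

Fix the vertex order 0 < 1 < 2 < 3 and write every simplex with vertices in increasing order. Then dim K = 2 and the simplices of K are:

  0-simplices (4): [0], [1], [2], [3]
  1-simplices (6): [0,1], [0,2], [0,3], [1,2], [1,3], [2,3]
  2-simplices (4): [0,1,2], [0,1,3], [0,2,3], [1,2,3]

so the chain groups are C_0 ≅ Z^4, C_1 ≅ Z^6, C_2 ≅ Z^4.

Boundary ∂_1: C_1 → C_0 maps an edge to its endpoints' difference, ∂[p,q] = q − p.
As a 4×6 matrix over Z this has rank 3, with invariant factors (1,1,1).

Boundary ∂_2: C_2 → C_1 maps a triangle to the signed sum of its edges. For instance
  ∂[0,1,3] = [1,3] − [0,3] + [0,1],
  ∂[1,2,3] = [2,3] − [1,3] + [1,2].
The 6×4 boundary matrix has rank 3 and Smith normal form diag(1,1,1).

Reading off H_k = ker ∂_k / im ∂_{k+1}:

  H_1: rank ker ∂_1 − rank ∂_2 = (6 − 3) − 3 = 0, and the invariant factors of ∂_2 are all 1, so H_1 ≅ 0.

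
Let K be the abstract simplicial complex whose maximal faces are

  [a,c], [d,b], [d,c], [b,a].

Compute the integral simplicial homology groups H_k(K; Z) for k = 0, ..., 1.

Fix the vertex order a < b < c < d and write every simplex with vertices in increasing order. Then dim K = 1 and the simplices of K are:

  0-simplices (4): a, b, c, d
  1-simplices (4): ab, ac, bd, cd

so the chain groups are C_0 ≅ Z^4, C_1 ≅ Z^4.

Boundary ∂_1: C_1 → C_0 sends each edge [p,q] (with p < q) to q − p.
As a 4×4 matrix over Z this has rank 3, with invariant factors (1,1,1).

Now H_k = ker ∂_k / im ∂_{k+1}, so:

  H_0: rank C_0 − rank ∂_1 = 4 − 3 = 1, and the invariant factors of ∂_1 are all 1, so H_0 = Z.
  H_1: rank ker ∂_1 − rank ∂_2 = (4 − 3) − 0 = 1, and there is no ∂_2, so H_1 = Z.

H_0 = Z,  H_1 = Z.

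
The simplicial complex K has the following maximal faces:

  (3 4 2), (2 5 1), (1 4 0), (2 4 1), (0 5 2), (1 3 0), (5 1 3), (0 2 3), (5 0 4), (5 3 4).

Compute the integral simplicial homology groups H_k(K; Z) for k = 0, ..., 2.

H_0 = Z,  H_1 = Z_2,  H_2 = 0.

Take the total order 0 < 1 < 2 < 3 < 4 < 5 on the vertex set. Then K (dimension 2) consists of the simplices:

  0-simplices (6): [0], [1], [2], [3], [4], [5]
  1-simplices (15): [0,1], [0,2], [0,3], [0,4], [0,5], [1,2], [1,3], [1,4], [1,5], [2,3], [2,4], [2,5], [3,4], [3,5], [4,5]
  2-simplices (10): [0,1,3], [0,1,4], [0,2,3], [0,2,5], [0,4,5], [1,2,4], [1,2,5], [1,3,5], [2,3,4], [3,4,5]

giving chain groups C_0 ≅ Z^6, C_1 ≅ Z^15, C_2 ≅ Z^10.

The boundary map ∂_1: C_1 → C_0 is given by ∂[p,q] = [q] − [p].
The resulting 6×15 matrix has rank 5, and its Smith normal form has invariant factors (1,1,1,1,1).

The boundary map ∂_2: C_2 → C_1 acts by ∂[p,q,r] = [q,r] − [p,r] + [p,q]. For instance
  ∂[1,3,5] = [3,5] − [1,5] + [1,3],
  ∂[0,1,4] = [1,4] − [0,4] + [0,1].
This gives a 15×10 integer matrix of rank 10; reducing to Smith normal form yields diagonal entries (1,1,1,1,1,1,1,1,1,2).

From H_k ≅ ker(∂_k) / im(∂_{k+1}) we obtain:

  H_0: rank C_0 − rank ∂_1 = 6 − 5 = 1, and the invariant factors of ∂_1 are all 1, so H_0 = Z.
  H_1: rank ker ∂_1 − rank ∂_2 = (15 − 5) − 10 = 0, and ∂_2 has invariant factor 2 > 1, so H_1 = Z_2.
  H_2: rank ker ∂_2 − rank ∂_3 = (10 − 10) − 0 = 0, and there is no ∂_3, so H_2 = 0.

As a check, the Euler characteristic is 6 − 15 + 10 = 1, which agrees with 1 − 0 + 0 = 1.
(K is a triangulation of the real projective plane RP^2.)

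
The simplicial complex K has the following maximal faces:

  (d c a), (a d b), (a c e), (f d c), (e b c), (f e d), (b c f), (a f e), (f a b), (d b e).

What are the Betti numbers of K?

K has 6 vertices, 15 edges, 10 triangles.
rank ∂_0 = 0, rank ∂_1 = 5 ⇒ b_0 = 6 − 0 − 5 = 1; all invariant factors of ∂_1 are 1 so no torsion. So H_0 ≅ Z.
rank ∂_1 = 5, rank ∂_2 = 10 ⇒ b_1 = 15 − 5 − 10 = 0; ∂_2 has invariant factor(s) [2] giving torsion. So H_1 ≅ Z/2.
rank ∂_2 = 10, rank ∂_3 = 0 ⇒ b_2 = 10 − 10 − 0 = 0. So H_2 ≅ 0.

b_0 = 1, b_1 = 0, b_2 = 0.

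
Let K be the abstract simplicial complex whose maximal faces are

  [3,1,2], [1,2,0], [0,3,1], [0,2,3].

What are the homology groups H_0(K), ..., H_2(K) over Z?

H_0 ≅ Z,  H_1 = 0,  H_2 ≅ Z.

We work with the vertex ordering 0 < 1 < 2 < 3. The simplices of K, each written with vertices in increasing order, are:

  0-simplices (4): [0], [1], [2], [3]
  1-simplices (6): [0,1], [0,2], [0,3], [1,2], [1,3], [2,3]
  2-simplices (4): [0,1,2], [0,1,3], [0,2,3], [1,2,3]

so the chain groups are C_0 ≅ Z^4, C_1 ≅ Z^6, C_2 ≅ Z^4.

∂_1: C_1 → C_0 is given by ∂[p,q] = [q] − [p].
This gives a 4×6 integer matrix of rank 3; reducing to Smith normal form yields diagonal entries (1,1,1).

Boundary ∂_2: C_2 → C_1 acts by ∂[p,q,r] = [q,r] − [p,r] + [p,q]. For instance
  ∂[0,1,3] = [1,3] − [0,3] + [0,1],
  ∂[0,1,2] = [1,2] − [0,2] + [0,1].
The 6×4 boundary matrix has rank 3 and Smith normal form diag(1,1,1).

Reading off H_k = ker ∂_k / im ∂_{k+1}:

  H_0: rank C_0 − rank ∂_1 = 4 − 3 = 1, and the invariant factors of ∂_1 are all 1, so H_0 ≅ Z.
  H_1: rank ker ∂_1 − rank ∂_2 = (6 − 3) − 3 = 0, and the invariant factors of ∂_2 are all 1, so H_1 ≅ 0.
  H_2: rank ker ∂_2 − rank ∂_3 = (4 − 3) − 0 = 1, and there is no ∂_3, so H_2 ≅ Z.

(K is a triangulation of the 2-sphere S^2.)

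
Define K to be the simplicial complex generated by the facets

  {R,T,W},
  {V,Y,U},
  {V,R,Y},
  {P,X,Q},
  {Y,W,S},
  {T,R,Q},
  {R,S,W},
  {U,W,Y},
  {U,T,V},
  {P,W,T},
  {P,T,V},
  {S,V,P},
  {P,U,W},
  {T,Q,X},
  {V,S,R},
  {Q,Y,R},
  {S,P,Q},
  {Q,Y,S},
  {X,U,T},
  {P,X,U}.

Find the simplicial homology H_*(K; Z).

Order the vertices as P < Q < R < S < T < U < V < W < X < Y. Listing each simplex with vertices in this order, K has dimension 2 with simplices:

  0-simplices (10): P, Q, R, S, T, U, V, W, X, Y
  1-simplices (30): PQ, PS, PT, PU, PV, PW, PX, QR, QS, QT, QX, QY, RS, RT, RV, RW, RY, SV, SW, SY, TU, TV, TW, TX, UV, UW, UX, UY, VY, WY
  2-simplices (20): PQS, PQX, PSV, PTV, PTW, PUW, PUX, QRT, QRY, QSY, QTX, RSV, RSW, RTW, RVY, SWY, TUV, TUX, UVY, UWY

giving chain groups C_0 ≅ Z^10, C_1 ≅ Z^30, C_2 ≅ Z^20.

∂_1: C_1 → C_0 is given by ∂[p,q] = [q] − [p].
As a 10×30 matrix over Z this has rank 9, with invariant factors (1,1,1,1,1,1,1,1,1).

∂_2: C_2 → C_1 sends each 2-simplex [p,q,r] to [q,r] − [p,r] + [p,q]. For instance
  ∂QTX = TX − QX + QT,
  ∂TUX = UX − TX + TU.
As a 30×20 matrix over Z this has rank 20, with invariant factors (1,1,1,1,1,1,1,1,1,1,1,1,1,1,1,1,1,1,1,2).

Now H_k = ker ∂_k / im ∂_{k+1}, so:

  H_0: rank C_0 − rank ∂_1 = 10 − 9 = 1, and the invariant factors of ∂_1 are all 1, so H_0 = Z.
  H_1: rank ker ∂_1 − rank ∂_2 = (30 − 9) − 20 = 1, and ∂_2 has invariant factor 2 > 1, so H_1 = Z ⊕ Z/2Z.
  H_2: rank ker ∂_2 − rank ∂_3 = (20 − 20) − 0 = 0, and there is no ∂_3, so H_2 = 0.

H_0 ≅ Z,  H_1 ≅ Z ⊕ Z/2Z,  H_2 = 0.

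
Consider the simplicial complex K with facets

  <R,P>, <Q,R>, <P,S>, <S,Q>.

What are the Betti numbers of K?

K has 4 vertices, 4 edges.
rank ∂_0 = 0, rank ∂_1 = 3 ⇒ b_0 = 4 − 0 − 3 = 1; all invariant factors of ∂_1 are 1 so no torsion. So H_0 = Z.
rank ∂_1 = 3, rank ∂_2 = 0 ⇒ b_1 = 4 − 3 − 0 = 1. So H_1 = Z.

b_0 = 1, b_1 = 1.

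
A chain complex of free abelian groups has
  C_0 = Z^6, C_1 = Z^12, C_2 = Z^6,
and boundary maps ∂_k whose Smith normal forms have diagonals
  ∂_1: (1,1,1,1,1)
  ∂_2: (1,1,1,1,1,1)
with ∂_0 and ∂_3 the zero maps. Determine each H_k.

H_0 ≅ Z,  H_1 ≅ Z,  H_2 = 0.

H_0: b_0 = 6 − 0 − 5 = 1; torsion from ∂_1 factors > 1: none. So H_0 ≅ Z.
H_1: b_1 = 12 − 5 − 6 = 1; torsion from ∂_2 factors > 1: none. So H_1 ≅ Z.
H_2: b_2 = 6 − 6 − 0 = 0; torsion from ∂_3 factors > 1: none. So H_2 ≅ 0.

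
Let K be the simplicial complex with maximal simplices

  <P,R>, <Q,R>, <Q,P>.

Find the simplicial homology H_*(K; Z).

H_0 ≅ Z,  H_1 ≅ Z.

K has 3 vertices, 3 edges.
rank ∂_0 = 0, rank ∂_1 = 2 ⇒ b_0 = 3 − 0 − 2 = 1; all invariant factors of ∂_1 are 1 so no torsion. So H_0 ≅ Z.
rank ∂_1 = 2, rank ∂_2 = 0 ⇒ b_1 = 3 − 2 − 0 = 1. So H_1 ≅ Z.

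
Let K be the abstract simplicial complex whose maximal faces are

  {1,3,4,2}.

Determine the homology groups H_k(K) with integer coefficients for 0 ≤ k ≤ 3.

Fix the vertex order 1 < 2 < 3 < 4 and write every simplex with vertices in increasing order. Then dim K = 3 and the simplices of K are:

  0-simplices (4): [1], [2], [3], [4]
  1-simplices (6): [1,2], [1,3], [1,4], [2,3], [2,4], [3,4]
  2-simplices (4): [1,2,3], [1,2,4], [1,3,4], [2,3,4]
  3-simplices (1): [1,2,3,4]

so the chain groups are C_0 ≅ Z^4, C_1 ≅ Z^6, C_2 ≅ Z^4, C_3 ≅ Z^1.

The boundary map ∂_1: C_1 → C_0 sends each edge [p,q] (with p < q) to q − p.
The 4×6 boundary matrix has rank 3 and Smith normal form diag(1,1,1).

Boundary ∂_2: C_2 → C_1 acts by ∂[p,q,r] = [q,r] − [p,r] + [p,q]. For instance
  ∂[2,3,4] = [3,4] − [2,4] + [2,3],
  ∂[1,2,3] = [2,3] − [1,3] + [1,2].
The resulting 6×4 matrix has rank 3, and its Smith normal form has invariant factors (1,1,1).

∂_3: C_3 → C_2 sends each 3-simplex σ to the alternating sum Σ_i (−1)^i (σ with its i-th vertex removed). For instance
  ∂[1,2,3,4] = [2,3,4] − [1,3,4] + [1,2,4] − [1,2,3].
This gives a 4×1 integer matrix of rank 1; reducing to Smith normal form yields diagonal entries (1).

Now H_k = ker ∂_k / im ∂_{k+1}, so:

  H_0: rank C_0 − rank ∂_1 = 4 − 3 = 1, and the invariant factors of ∂_1 are all 1, so H_0 = Z.
  H_1: rank ker ∂_1 − rank ∂_2 = (6 − 3) − 3 = 0, and the invariant factors of ∂_2 are all 1, so H_1 = 0.
  H_2: rank ker ∂_2 − rank ∂_3 = (4 − 3) − 1 = 0, and the invariant factors of ∂_3 are all 1, so H_2 = 0.
  H_3: rank ker ∂_3 − rank ∂_4 = (1 − 1) − 0 = 0, and there is no ∂_4, so H_3 = 0.

H_0 = Z,  H_1 = 0,  H_2 = 0,  H_3 = 0.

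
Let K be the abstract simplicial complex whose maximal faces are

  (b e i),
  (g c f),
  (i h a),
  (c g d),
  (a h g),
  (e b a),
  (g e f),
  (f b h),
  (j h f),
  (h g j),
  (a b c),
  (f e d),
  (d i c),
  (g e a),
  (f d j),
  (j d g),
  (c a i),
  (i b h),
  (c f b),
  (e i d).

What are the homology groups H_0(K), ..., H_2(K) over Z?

H_0 = Z,  H_1 = Z ⊕ Z/2Z,  H_2 = 0.

We work with the vertex ordering a < b < c < d < e < f < g < h < i < j. The simplices of K, each written with vertices in increasing order, are:

  0-simplices (10): a, b, c, d, e, f, g, h, i, j
  1-simplices (30): ab, ac, ae, ag, ah, ai, bc, be, bf, bh, bi, cd, cf, cg, ci, de, df, dg, di, dj, ef, eg, ei, fg, fh, fj, gh, gj, hi, hj
  2-simplices (20): abc, abe, aci, aeg, agh, ahi, bcf, bei, bfh, bhi, cdg, cdi, cfg, def, dei, dfj, dgj, efg, fhj, ghj

so the chain groups are C_0 ≅ Z^10, C_1 ≅ Z^30, C_2 ≅ Z^20.

∂_1: C_1 → C_0 maps an edge to its endpoints' difference, ∂[p,q] = q − p. For instance
  ∂ab = b − a.
The 10×30 boundary matrix has rank 9 and Smith normal form diag(1,1,1,1,1,1,1,1,1).

Boundary ∂_2: C_2 → C_1 maps a triangle to the signed sum of its edges. For instance
  ∂abe = be − ae + ab,
  ∂fhj = hj − fj + fh.
The 30×20 boundary matrix has rank 20 and Smith normal form diag(1,1,1,1,1,1,1,1,1,1,1,1,1,1,1,1,1,1,1,2).

Computing H_k = (kernel of ∂_k) / (image of ∂_{k+1}):

  H_0: rank C_0 − rank ∂_1 = 10 − 9 = 1, and the invariant factors of ∂_1 are all 1, so H_0 = Z.
  H_1: rank ker ∂_1 − rank ∂_2 = (30 − 9) − 20 = 1, and ∂_2 has invariant factor 2 > 1, so H_1 = Z ⊕ Z/2Z.
  H_2: rank ker ∂_2 − rank ∂_3 = (20 − 20) − 0 = 0, and there is no ∂_3, so H_2 = 0.

As a check, the Euler characteristic is 10 − 30 + 20 = 0, which agrees with 1 − 1 + 0 = 0.
(K is a triangulation of the Klein bottle.)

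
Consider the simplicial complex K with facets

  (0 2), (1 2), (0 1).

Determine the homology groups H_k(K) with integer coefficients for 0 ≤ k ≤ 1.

Take the total order 0 < 1 < 2 on the vertex set. Then K (dimension 1) consists of the simplices:

  0-simplices (3): [0], [1], [2]
  1-simplices (3): [0,1], [0,2], [1,2]

giving chain groups C_0 ≅ Z^3, C_1 ≅ Z^3.

∂_1: C_1 → C_0 maps an edge to its endpoints' difference, ∂[p,q] = q − p. For instance
  ∂[0,2] = [2] − [0].
As a 3×3 matrix over Z this has rank 2, with invariant factors (1,1).

From H_k ≅ ker(∂_k) / im(∂_{k+1}) we obtain:

  H_0: rank C_0 − rank ∂_1 = 3 − 2 = 1, and the invariant factors of ∂_1 are all 1, so H_0 = Z.
  H_1: rank ker ∂_1 − rank ∂_2 = (3 − 2) − 0 = 1, and there is no ∂_2, so H_1 = Z.

(K is a triangulation of the circle S^1.)

H_0 = Z,  H_1 = Z.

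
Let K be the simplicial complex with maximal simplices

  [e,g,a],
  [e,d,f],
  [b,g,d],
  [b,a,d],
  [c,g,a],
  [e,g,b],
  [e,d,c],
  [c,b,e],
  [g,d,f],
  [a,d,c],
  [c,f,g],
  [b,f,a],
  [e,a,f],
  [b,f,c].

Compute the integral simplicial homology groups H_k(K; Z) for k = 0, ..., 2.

Take the total order a < b < c < d < e < f < g on the vertex set. Then K (dimension 2) consists of the simplices:

  0-simplices (7): a, b, c, d, e, f, g
  1-simplices (21): ab, ac, ad, ae, af, ag, bc, bd, be, bf, bg, cd, ce, cf, cg, de, df, dg, ef, eg, fg
  2-simplices (14): abd, abf, acd, acg, aef, aeg, bce, bcf, bdg, beg, cde, cfg, def, dfg

Hence C_0 ≅ Z^7, C_1 ≅ Z^21, C_2 ≅ Z^14.

The boundary map ∂_1: C_1 → C_0 sends each edge [p,q] (with p < q) to q − p. For instance
  ∂bg = g − b.
As a 7×21 matrix over Z this has rank 6, with invariant factors (1,1,1,1,1,1).

Boundary ∂_2: C_2 → C_1 maps a triangle to the signed sum of its edges. For instance
  ∂aeg = eg − ag + ae,
  ∂def = ef − df + de.
The 21×14 boundary matrix has rank 13 and Smith normal form diag(1,1,1,1,1,1,1,1,1,1,1,1,1).

Reading off H_k = ker ∂_k / im ∂_{k+1}:

  H_0: rank C_0 − rank ∂_1 = 7 − 6 = 1, and the invariant factors of ∂_1 are all 1, so H_0 ≅ Z.
  H_1: rank ker ∂_1 − rank ∂_2 = (21 − 6) − 13 = 2, and the invariant factors of ∂_2 are all 1, so H_1 ≅ Z^2.
  H_2: rank ker ∂_2 − rank ∂_3 = (14 − 13) − 0 = 1, and there is no ∂_3, so H_2 ≅ Z.

As a check, the Euler characteristic is 7 − 21 + 14 = 0, which agrees with 1 − 2 + 1 = 0.
(K is a triangulation of the torus T^2.)

H_0 ≅ Z,  H_1 ≅ Z^2,  H_2 ≅ Z.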